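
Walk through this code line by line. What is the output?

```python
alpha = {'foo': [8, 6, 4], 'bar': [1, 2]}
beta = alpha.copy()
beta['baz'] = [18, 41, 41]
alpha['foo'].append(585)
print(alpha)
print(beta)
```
{'foo': [8, 6, 4, 585], 'bar': [1, 2]}
{'foo': [8, 6, 4, 585], 'bar': [1, 2], 'baz': [18, 41, 41]}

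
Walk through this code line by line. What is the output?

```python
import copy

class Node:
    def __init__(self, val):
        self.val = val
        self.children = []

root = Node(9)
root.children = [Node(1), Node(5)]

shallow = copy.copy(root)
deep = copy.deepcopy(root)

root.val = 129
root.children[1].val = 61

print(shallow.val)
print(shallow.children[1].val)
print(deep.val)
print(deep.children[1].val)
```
9
61
9
5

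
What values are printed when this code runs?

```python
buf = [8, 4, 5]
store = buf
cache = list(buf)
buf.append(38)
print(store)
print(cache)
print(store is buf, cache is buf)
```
[8, 4, 5, 38]
[8, 4, 5]
True False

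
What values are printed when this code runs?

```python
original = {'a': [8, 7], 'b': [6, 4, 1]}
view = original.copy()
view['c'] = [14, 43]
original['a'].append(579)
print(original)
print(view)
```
{'a': [8, 7, 579], 'b': [6, 4, 1]}
{'a': [8, 7, 579], 'b': [6, 4, 1], 'c': [14, 43]}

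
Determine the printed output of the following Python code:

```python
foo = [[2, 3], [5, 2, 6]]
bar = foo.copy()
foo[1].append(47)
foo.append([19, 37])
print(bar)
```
[[2, 3], [5, 2, 6, 47]]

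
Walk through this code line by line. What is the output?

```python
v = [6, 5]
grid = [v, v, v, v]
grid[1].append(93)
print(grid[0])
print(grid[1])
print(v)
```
[6, 5, 93]
[6, 5, 93]
[6, 5, 93]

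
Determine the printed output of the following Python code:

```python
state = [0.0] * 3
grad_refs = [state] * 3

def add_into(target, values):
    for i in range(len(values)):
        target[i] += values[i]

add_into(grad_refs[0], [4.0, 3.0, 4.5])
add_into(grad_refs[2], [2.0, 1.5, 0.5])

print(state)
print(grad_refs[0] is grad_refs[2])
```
[6.0, 4.5, 5.0]
True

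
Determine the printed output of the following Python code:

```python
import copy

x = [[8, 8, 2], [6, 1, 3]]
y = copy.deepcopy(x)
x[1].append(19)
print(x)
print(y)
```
[[8, 8, 2], [6, 1, 3, 19]]
[[8, 8, 2], [6, 1, 3]]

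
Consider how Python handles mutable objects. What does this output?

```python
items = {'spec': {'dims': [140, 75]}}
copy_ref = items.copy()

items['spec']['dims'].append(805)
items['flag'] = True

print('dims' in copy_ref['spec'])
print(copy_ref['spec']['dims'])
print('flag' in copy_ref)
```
True
[140, 75, 805]
False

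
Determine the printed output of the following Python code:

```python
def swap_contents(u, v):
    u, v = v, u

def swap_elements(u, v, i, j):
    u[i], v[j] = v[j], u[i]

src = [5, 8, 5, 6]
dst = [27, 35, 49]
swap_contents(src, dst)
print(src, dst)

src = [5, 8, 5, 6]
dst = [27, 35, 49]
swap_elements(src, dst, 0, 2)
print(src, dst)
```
[5, 8, 5, 6] [27, 35, 49]
[49, 8, 5, 6] [27, 35, 5]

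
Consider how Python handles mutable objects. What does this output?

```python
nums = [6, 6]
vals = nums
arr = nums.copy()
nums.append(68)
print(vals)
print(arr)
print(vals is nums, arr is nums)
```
[6, 6, 68]
[6, 6]
True False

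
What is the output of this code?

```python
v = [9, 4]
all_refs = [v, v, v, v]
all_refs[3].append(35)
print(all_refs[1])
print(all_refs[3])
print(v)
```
[9, 4, 35]
[9, 4, 35]
[9, 4, 35]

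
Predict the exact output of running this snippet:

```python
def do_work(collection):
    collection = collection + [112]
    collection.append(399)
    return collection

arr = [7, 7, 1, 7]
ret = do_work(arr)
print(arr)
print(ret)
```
[7, 7, 1, 7]
[7, 7, 1, 7, 112, 399]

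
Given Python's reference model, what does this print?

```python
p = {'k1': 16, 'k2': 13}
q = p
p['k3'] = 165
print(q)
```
{'k1': 16, 'k2': 13, 'k3': 165}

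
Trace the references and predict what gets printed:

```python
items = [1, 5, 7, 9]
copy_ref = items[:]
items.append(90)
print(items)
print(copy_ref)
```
[1, 5, 7, 9, 90]
[1, 5, 7, 9]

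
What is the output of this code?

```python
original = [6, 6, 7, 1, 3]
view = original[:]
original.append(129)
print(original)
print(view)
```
[6, 6, 7, 1, 3, 129]
[6, 6, 7, 1, 3]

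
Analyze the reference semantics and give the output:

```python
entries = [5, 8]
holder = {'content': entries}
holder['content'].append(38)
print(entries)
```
[5, 8, 38]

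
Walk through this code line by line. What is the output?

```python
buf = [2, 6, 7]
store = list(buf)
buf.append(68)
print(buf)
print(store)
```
[2, 6, 7, 68]
[2, 6, 7]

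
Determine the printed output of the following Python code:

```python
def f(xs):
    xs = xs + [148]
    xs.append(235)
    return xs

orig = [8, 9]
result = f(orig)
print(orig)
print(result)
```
[8, 9]
[8, 9, 148, 235]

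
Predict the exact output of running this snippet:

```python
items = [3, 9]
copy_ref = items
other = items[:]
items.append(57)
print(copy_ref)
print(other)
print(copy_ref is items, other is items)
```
[3, 9, 57]
[3, 9]
True False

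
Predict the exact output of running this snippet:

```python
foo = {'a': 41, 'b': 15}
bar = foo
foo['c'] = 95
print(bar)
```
{'a': 41, 'b': 15, 'c': 95}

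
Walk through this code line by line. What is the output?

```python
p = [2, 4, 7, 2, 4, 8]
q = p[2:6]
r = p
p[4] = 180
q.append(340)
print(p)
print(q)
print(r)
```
[2, 4, 7, 2, 180, 8]
[7, 2, 4, 8, 340]
[2, 4, 7, 2, 180, 8]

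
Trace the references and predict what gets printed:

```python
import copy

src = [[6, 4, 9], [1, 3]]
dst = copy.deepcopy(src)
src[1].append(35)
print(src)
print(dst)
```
[[6, 4, 9], [1, 3, 35]]
[[6, 4, 9], [1, 3]]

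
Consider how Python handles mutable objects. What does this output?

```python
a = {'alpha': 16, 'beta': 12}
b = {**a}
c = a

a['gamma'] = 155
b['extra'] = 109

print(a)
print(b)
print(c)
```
{'alpha': 16, 'beta': 12, 'gamma': 155}
{'alpha': 16, 'beta': 12, 'extra': 109}
{'alpha': 16, 'beta': 12, 'gamma': 155}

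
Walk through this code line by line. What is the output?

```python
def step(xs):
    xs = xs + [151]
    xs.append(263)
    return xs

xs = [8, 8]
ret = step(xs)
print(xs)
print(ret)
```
[8, 8]
[8, 8, 151, 263]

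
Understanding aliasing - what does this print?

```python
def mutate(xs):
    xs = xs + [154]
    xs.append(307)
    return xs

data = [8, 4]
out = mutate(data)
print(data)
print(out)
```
[8, 4]
[8, 4, 154, 307]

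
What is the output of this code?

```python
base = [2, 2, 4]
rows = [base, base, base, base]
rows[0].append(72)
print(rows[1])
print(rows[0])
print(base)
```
[2, 2, 4, 72]
[2, 2, 4, 72]
[2, 2, 4, 72]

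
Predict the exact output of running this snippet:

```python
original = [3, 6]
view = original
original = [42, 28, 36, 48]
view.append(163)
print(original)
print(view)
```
[42, 28, 36, 48]
[3, 6, 163]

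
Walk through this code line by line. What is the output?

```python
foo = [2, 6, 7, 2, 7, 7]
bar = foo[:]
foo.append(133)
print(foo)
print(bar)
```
[2, 6, 7, 2, 7, 7, 133]
[2, 6, 7, 2, 7, 7]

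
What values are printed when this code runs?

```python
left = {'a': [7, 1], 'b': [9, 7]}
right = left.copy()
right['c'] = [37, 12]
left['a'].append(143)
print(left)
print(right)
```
{'a': [7, 1, 143], 'b': [9, 7]}
{'a': [7, 1, 143], 'b': [9, 7], 'c': [37, 12]}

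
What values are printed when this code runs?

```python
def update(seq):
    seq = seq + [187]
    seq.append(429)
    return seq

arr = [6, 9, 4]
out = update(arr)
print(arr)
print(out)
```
[6, 9, 4]
[6, 9, 4, 187, 429]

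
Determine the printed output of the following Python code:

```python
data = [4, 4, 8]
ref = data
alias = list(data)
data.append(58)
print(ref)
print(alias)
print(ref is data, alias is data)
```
[4, 4, 8, 58]
[4, 4, 8]
True False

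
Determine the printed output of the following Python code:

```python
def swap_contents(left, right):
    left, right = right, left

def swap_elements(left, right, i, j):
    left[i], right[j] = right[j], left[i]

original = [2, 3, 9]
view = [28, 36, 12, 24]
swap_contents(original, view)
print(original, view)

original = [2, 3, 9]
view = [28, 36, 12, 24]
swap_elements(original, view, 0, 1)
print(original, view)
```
[2, 3, 9] [28, 36, 12, 24]
[36, 3, 9] [28, 2, 12, 24]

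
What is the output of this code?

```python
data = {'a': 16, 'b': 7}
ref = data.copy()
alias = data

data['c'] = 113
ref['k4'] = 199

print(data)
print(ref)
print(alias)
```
{'a': 16, 'b': 7, 'c': 113}
{'a': 16, 'b': 7, 'k4': 199}
{'a': 16, 'b': 7, 'c': 113}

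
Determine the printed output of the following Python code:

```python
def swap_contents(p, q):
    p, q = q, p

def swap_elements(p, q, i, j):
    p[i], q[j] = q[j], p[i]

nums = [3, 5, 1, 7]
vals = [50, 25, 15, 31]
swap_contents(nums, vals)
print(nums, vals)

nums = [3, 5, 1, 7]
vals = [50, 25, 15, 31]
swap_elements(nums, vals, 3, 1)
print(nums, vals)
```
[3, 5, 1, 7] [50, 25, 15, 31]
[3, 5, 1, 25] [50, 7, 15, 31]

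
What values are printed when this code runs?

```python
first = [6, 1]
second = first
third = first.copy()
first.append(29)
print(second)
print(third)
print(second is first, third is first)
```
[6, 1, 29]
[6, 1]
True False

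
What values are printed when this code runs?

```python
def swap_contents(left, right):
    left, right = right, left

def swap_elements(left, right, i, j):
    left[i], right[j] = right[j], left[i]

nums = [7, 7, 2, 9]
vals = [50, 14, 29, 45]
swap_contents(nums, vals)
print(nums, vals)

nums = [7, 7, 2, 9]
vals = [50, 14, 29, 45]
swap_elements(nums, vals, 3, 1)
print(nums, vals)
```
[7, 7, 2, 9] [50, 14, 29, 45]
[7, 7, 2, 14] [50, 9, 29, 45]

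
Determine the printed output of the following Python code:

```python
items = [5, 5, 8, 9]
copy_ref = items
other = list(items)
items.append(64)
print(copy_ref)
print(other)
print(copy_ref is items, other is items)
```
[5, 5, 8, 9, 64]
[5, 5, 8, 9]
True False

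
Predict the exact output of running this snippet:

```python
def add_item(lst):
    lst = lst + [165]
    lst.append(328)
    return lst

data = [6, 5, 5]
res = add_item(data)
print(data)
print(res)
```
[6, 5, 5]
[6, 5, 5, 165, 328]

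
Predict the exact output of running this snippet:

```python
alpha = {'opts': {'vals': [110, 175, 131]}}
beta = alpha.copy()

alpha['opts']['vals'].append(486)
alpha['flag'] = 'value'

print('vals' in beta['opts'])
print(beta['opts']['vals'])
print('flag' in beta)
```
True
[110, 175, 131, 486]
False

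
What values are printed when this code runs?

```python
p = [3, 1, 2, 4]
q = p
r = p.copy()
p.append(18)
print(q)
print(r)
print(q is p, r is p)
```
[3, 1, 2, 4, 18]
[3, 1, 2, 4]
True False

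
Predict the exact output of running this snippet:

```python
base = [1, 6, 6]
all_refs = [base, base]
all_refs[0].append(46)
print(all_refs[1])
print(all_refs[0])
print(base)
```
[1, 6, 6, 46]
[1, 6, 6, 46]
[1, 6, 6, 46]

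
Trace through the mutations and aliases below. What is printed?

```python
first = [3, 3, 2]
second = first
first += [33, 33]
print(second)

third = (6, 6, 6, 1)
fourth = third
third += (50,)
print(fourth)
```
[3, 3, 2, 33, 33]
(6, 6, 6, 1)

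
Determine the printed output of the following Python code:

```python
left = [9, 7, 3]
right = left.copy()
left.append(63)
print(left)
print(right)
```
[9, 7, 3, 63]
[9, 7, 3]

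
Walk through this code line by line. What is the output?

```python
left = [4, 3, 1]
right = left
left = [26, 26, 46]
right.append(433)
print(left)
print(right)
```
[26, 26, 46]
[4, 3, 1, 433]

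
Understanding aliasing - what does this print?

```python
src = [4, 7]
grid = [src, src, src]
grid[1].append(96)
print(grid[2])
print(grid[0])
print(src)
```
[4, 7, 96]
[4, 7, 96]
[4, 7, 96]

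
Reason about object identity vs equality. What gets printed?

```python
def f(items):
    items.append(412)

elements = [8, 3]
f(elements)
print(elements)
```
[8, 3, 412]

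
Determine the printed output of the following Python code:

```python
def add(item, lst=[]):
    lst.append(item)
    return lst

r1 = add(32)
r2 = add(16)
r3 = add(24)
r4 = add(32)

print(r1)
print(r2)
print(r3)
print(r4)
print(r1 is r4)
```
[32, 16, 24, 32]
[32, 16, 24, 32]
[32, 16, 24, 32]
[32, 16, 24, 32]
True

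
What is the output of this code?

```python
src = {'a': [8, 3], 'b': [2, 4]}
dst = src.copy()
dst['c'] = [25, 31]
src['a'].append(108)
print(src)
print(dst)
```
{'a': [8, 3, 108], 'b': [2, 4]}
{'a': [8, 3, 108], 'b': [2, 4], 'c': [25, 31]}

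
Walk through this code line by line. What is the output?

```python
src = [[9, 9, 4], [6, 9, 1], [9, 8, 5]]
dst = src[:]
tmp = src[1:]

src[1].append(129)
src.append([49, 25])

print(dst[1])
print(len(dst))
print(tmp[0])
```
[6, 9, 1, 129]
3
[6, 9, 1, 129]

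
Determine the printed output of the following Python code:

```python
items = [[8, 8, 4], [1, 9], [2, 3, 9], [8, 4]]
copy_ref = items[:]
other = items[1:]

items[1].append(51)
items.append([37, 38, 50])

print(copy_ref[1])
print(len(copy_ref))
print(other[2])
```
[1, 9, 51]
4
[8, 4]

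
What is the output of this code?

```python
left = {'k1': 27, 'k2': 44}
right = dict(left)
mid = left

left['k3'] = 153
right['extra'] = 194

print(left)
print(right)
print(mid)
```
{'k1': 27, 'k2': 44, 'k3': 153}
{'k1': 27, 'k2': 44, 'extra': 194}
{'k1': 27, 'k2': 44, 'k3': 153}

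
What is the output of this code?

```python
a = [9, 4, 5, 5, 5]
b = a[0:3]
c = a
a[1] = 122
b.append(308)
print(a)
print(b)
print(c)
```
[9, 122, 5, 5, 5]
[9, 4, 5, 308]
[9, 122, 5, 5, 5]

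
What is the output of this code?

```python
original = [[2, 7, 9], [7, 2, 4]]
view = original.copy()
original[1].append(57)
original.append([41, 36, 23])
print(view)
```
[[2, 7, 9], [7, 2, 4, 57]]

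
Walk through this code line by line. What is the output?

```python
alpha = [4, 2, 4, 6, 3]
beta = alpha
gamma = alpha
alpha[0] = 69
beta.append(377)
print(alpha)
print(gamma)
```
[69, 2, 4, 6, 3, 377]
[69, 2, 4, 6, 3, 377]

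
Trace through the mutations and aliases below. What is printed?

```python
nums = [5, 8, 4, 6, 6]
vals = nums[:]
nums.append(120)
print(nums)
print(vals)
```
[5, 8, 4, 6, 6, 120]
[5, 8, 4, 6, 6]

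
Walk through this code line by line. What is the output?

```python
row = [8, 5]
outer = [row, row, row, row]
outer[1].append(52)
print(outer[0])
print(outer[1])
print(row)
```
[8, 5, 52]
[8, 5, 52]
[8, 5, 52]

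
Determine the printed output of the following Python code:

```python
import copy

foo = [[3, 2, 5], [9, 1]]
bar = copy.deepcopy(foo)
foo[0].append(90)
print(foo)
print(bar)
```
[[3, 2, 5, 90], [9, 1]]
[[3, 2, 5], [9, 1]]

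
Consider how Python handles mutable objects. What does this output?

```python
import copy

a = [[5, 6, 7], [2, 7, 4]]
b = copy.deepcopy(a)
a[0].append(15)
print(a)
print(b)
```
[[5, 6, 7, 15], [2, 7, 4]]
[[5, 6, 7], [2, 7, 4]]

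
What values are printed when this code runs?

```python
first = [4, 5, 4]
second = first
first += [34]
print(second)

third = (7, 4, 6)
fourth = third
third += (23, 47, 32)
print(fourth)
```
[4, 5, 4, 34]
(7, 4, 6)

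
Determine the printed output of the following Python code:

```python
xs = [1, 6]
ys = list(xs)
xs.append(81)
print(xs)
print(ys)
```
[1, 6, 81]
[1, 6]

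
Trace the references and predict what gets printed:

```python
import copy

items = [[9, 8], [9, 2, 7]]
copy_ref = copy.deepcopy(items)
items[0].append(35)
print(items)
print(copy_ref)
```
[[9, 8, 35], [9, 2, 7]]
[[9, 8], [9, 2, 7]]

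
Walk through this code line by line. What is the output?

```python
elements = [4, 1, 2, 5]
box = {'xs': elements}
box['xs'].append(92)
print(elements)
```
[4, 1, 2, 5, 92]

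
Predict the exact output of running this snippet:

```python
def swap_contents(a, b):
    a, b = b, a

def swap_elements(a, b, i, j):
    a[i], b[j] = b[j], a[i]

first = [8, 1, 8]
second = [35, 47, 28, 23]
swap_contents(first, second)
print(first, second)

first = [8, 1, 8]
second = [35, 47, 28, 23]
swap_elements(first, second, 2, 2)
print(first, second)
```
[8, 1, 8] [35, 47, 28, 23]
[8, 1, 28] [35, 47, 8, 23]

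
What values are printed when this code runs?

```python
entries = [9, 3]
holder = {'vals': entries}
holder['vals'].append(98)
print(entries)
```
[9, 3, 98]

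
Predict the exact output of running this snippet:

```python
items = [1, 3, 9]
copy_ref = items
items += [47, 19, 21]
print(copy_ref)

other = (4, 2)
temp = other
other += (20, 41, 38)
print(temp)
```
[1, 3, 9, 47, 19, 21]
(4, 2)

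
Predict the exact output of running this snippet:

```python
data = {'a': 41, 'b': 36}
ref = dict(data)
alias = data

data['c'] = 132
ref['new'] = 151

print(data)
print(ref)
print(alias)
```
{'a': 41, 'b': 36, 'c': 132}
{'a': 41, 'b': 36, 'new': 151}
{'a': 41, 'b': 36, 'c': 132}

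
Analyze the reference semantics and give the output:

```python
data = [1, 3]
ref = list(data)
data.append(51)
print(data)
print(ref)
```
[1, 3, 51]
[1, 3]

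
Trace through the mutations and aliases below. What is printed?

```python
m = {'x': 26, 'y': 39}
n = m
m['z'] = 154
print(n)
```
{'x': 26, 'y': 39, 'z': 154}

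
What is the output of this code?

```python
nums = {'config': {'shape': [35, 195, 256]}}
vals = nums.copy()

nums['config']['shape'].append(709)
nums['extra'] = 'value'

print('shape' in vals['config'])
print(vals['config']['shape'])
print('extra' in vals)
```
True
[35, 195, 256, 709]
False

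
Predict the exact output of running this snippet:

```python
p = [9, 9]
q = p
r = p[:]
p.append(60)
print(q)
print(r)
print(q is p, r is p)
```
[9, 9, 60]
[9, 9]
True False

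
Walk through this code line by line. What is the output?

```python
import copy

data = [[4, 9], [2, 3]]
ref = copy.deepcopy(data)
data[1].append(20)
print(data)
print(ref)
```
[[4, 9], [2, 3, 20]]
[[4, 9], [2, 3]]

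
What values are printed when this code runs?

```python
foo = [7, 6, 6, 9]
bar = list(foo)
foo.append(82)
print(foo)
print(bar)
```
[7, 6, 6, 9, 82]
[7, 6, 6, 9]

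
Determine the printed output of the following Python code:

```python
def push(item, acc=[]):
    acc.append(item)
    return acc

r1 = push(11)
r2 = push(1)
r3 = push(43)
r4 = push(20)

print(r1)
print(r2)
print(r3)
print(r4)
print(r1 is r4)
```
[11, 1, 43, 20]
[11, 1, 43, 20]
[11, 1, 43, 20]
[11, 1, 43, 20]
True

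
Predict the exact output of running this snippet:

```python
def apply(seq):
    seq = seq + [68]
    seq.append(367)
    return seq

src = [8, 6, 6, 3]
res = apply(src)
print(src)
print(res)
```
[8, 6, 6, 3]
[8, 6, 6, 3, 68, 367]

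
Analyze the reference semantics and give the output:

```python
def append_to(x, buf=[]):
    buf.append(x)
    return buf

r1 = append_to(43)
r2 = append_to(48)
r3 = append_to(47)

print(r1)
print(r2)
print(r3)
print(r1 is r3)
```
[43, 48, 47]
[43, 48, 47]
[43, 48, 47]
True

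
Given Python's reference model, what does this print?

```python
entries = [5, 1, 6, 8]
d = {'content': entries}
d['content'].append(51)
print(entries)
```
[5, 1, 6, 8, 51]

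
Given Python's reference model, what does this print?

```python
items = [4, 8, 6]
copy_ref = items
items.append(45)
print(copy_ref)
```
[4, 8, 6, 45]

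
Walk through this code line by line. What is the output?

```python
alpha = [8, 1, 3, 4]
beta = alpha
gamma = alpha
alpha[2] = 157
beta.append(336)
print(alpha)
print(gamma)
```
[8, 1, 157, 4, 336]
[8, 1, 157, 4, 336]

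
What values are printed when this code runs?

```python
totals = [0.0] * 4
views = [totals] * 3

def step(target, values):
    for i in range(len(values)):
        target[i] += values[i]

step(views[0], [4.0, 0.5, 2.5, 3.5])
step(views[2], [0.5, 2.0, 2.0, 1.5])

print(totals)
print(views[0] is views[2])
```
[4.5, 2.5, 4.5, 5.0]
True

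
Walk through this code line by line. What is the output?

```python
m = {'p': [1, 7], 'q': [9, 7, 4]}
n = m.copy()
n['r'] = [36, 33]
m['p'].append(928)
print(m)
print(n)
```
{'p': [1, 7, 928], 'q': [9, 7, 4]}
{'p': [1, 7, 928], 'q': [9, 7, 4], 'r': [36, 33]}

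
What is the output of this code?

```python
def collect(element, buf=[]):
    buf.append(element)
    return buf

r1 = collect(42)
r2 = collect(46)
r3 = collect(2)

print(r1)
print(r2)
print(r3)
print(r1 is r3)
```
[42, 46, 2]
[42, 46, 2]
[42, 46, 2]
True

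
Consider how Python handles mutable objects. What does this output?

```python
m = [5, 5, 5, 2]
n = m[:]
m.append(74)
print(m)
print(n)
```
[5, 5, 5, 2, 74]
[5, 5, 5, 2]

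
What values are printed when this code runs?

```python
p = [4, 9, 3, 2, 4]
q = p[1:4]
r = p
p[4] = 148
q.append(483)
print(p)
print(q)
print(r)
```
[4, 9, 3, 2, 148]
[9, 3, 2, 483]
[4, 9, 3, 2, 148]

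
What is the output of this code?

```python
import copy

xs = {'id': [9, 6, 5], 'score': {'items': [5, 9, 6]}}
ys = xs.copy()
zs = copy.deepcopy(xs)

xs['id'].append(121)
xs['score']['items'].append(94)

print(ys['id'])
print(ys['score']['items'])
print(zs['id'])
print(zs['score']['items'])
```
[9, 6, 5, 121]
[5, 9, 6, 94]
[9, 6, 5]
[5, 9, 6]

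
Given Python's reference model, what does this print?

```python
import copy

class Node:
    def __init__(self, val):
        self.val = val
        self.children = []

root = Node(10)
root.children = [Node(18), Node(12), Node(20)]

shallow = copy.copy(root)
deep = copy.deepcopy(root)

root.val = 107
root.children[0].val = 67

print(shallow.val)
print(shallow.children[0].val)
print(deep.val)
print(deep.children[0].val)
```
10
67
10
18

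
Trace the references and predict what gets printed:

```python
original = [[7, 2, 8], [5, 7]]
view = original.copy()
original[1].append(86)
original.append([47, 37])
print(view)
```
[[7, 2, 8], [5, 7, 86]]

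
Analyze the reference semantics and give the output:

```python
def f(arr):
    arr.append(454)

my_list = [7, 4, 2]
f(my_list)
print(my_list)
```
[7, 4, 2, 454]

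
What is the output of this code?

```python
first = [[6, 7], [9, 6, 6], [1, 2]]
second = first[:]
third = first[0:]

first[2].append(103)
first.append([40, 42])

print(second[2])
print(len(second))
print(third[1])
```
[1, 2, 103]
3
[9, 6, 6]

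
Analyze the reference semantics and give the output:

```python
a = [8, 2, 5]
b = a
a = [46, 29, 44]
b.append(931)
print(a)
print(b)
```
[46, 29, 44]
[8, 2, 5, 931]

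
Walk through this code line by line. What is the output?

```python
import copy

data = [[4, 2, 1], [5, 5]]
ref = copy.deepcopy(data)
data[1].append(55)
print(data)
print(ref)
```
[[4, 2, 1], [5, 5, 55]]
[[4, 2, 1], [5, 5]]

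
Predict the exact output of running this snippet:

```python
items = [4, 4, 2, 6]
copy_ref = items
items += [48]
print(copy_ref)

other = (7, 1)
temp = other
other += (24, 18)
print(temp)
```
[4, 4, 2, 6, 48]
(7, 1)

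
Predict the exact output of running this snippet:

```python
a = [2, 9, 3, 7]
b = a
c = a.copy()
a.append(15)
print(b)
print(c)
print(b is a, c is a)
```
[2, 9, 3, 7, 15]
[2, 9, 3, 7]
True False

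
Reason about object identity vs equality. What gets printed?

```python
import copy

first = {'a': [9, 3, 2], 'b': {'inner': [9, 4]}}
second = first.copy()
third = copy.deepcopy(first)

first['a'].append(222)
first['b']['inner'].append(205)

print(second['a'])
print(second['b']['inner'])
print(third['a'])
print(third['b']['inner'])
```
[9, 3, 2, 222]
[9, 4, 205]
[9, 3, 2]
[9, 4]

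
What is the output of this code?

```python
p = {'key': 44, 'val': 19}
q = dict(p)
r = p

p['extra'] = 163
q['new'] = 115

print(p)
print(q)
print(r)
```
{'key': 44, 'val': 19, 'extra': 163}
{'key': 44, 'val': 19, 'new': 115}
{'key': 44, 'val': 19, 'extra': 163}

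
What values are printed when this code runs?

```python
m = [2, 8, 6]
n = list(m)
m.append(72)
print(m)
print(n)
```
[2, 8, 6, 72]
[2, 8, 6]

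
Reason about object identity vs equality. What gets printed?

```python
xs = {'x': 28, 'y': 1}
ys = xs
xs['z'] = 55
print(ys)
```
{'x': 28, 'y': 1, 'z': 55}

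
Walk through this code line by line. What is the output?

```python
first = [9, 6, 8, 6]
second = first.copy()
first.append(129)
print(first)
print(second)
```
[9, 6, 8, 6, 129]
[9, 6, 8, 6]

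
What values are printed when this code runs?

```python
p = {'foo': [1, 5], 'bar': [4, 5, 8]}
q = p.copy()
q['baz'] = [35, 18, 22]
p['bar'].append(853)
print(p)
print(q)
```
{'foo': [1, 5], 'bar': [4, 5, 8, 853]}
{'foo': [1, 5], 'bar': [4, 5, 8, 853], 'baz': [35, 18, 22]}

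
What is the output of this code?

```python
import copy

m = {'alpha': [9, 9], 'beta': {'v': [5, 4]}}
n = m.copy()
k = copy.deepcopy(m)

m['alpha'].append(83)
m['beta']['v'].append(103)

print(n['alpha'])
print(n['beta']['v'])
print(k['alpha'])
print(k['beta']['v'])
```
[9, 9, 83]
[5, 4, 103]
[9, 9]
[5, 4]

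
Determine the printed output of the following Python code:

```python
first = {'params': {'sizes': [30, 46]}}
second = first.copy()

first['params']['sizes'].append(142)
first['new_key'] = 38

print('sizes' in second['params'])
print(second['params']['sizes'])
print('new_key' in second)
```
True
[30, 46, 142]
False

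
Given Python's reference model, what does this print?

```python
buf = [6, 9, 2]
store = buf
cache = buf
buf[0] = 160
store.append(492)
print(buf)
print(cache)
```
[160, 9, 2, 492]
[160, 9, 2, 492]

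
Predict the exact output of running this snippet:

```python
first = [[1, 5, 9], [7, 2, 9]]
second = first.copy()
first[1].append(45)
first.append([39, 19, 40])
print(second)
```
[[1, 5, 9], [7, 2, 9, 45]]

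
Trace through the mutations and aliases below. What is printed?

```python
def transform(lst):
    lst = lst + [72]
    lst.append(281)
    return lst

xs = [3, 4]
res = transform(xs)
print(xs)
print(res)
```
[3, 4]
[3, 4, 72, 281]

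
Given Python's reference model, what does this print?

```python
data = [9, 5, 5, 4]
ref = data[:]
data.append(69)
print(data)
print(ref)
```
[9, 5, 5, 4, 69]
[9, 5, 5, 4]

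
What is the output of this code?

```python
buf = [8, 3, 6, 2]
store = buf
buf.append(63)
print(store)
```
[8, 3, 6, 2, 63]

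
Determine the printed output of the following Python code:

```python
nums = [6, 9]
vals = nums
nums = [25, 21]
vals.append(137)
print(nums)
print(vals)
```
[25, 21]
[6, 9, 137]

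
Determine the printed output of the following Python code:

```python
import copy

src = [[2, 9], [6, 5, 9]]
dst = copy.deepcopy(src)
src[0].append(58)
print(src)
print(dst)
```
[[2, 9, 58], [6, 5, 9]]
[[2, 9], [6, 5, 9]]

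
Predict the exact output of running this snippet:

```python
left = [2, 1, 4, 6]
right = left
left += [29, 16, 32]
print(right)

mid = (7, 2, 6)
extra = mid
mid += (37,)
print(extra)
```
[2, 1, 4, 6, 29, 16, 32]
(7, 2, 6)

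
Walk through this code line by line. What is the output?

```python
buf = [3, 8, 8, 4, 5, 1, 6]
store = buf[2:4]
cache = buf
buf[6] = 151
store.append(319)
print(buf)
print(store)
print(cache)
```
[3, 8, 8, 4, 5, 1, 151]
[8, 4, 319]
[3, 8, 8, 4, 5, 1, 151]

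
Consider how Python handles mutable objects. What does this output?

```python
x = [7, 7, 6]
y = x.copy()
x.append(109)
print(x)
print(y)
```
[7, 7, 6, 109]
[7, 7, 6]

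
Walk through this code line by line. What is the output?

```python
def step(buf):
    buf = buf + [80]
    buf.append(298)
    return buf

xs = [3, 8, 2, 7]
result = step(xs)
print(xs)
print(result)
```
[3, 8, 2, 7]
[3, 8, 2, 7, 80, 298]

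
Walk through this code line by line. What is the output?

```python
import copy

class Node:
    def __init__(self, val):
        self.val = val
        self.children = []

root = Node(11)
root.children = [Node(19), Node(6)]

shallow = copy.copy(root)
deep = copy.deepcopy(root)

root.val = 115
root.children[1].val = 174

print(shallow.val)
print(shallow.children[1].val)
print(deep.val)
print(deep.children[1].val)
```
11
174
11
6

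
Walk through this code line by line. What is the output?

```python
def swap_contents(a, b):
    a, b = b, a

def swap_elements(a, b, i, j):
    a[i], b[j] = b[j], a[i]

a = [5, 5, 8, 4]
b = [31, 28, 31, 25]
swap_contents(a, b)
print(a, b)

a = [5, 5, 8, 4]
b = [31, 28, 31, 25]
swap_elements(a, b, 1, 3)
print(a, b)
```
[5, 5, 8, 4] [31, 28, 31, 25]
[5, 25, 8, 4] [31, 28, 31, 5]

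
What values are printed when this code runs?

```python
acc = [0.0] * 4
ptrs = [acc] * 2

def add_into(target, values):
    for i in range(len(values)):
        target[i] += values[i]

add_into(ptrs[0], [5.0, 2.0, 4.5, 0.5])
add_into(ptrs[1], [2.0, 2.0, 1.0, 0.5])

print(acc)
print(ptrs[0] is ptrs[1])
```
[7.0, 4.0, 5.5, 1.0]
True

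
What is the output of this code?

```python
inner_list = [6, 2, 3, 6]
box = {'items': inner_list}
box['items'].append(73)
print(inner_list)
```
[6, 2, 3, 6, 73]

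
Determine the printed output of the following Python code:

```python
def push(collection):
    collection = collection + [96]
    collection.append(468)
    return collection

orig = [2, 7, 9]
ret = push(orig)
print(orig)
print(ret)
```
[2, 7, 9]
[2, 7, 9, 96, 468]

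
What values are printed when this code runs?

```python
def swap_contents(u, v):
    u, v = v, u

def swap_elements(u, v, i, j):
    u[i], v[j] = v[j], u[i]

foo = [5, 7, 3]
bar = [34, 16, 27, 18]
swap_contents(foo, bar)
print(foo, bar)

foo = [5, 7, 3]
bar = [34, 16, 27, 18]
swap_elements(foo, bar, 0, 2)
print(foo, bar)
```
[5, 7, 3] [34, 16, 27, 18]
[27, 7, 3] [34, 16, 5, 18]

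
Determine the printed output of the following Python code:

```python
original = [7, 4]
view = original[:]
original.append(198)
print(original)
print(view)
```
[7, 4, 198]
[7, 4]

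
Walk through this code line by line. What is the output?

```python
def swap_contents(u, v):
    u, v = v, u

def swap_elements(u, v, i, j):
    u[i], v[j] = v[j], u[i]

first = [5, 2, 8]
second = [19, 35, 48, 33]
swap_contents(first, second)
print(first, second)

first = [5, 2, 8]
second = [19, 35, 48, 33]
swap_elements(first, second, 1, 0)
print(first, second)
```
[5, 2, 8] [19, 35, 48, 33]
[5, 19, 8] [2, 35, 48, 33]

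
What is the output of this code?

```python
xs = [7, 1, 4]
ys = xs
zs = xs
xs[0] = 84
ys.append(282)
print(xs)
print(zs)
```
[84, 1, 4, 282]
[84, 1, 4, 282]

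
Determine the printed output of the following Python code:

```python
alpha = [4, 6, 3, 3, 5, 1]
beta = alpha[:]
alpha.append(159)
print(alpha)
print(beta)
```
[4, 6, 3, 3, 5, 1, 159]
[4, 6, 3, 3, 5, 1]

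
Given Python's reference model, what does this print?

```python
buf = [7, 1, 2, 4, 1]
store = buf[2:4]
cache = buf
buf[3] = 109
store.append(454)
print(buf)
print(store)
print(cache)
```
[7, 1, 2, 109, 1]
[2, 4, 454]
[7, 1, 2, 109, 1]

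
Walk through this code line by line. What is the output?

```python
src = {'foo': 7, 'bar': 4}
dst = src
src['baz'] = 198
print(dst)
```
{'foo': 7, 'bar': 4, 'baz': 198}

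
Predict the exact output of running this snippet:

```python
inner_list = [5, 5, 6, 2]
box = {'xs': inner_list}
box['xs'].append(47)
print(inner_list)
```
[5, 5, 6, 2, 47]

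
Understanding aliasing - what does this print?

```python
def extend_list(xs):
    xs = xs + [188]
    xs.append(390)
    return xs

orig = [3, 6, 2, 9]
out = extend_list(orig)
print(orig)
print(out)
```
[3, 6, 2, 9]
[3, 6, 2, 9, 188, 390]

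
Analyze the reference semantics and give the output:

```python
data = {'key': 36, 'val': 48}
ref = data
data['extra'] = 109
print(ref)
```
{'key': 36, 'val': 48, 'extra': 109}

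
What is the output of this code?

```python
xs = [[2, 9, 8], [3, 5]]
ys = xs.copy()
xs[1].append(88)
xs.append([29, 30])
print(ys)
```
[[2, 9, 8], [3, 5, 88]]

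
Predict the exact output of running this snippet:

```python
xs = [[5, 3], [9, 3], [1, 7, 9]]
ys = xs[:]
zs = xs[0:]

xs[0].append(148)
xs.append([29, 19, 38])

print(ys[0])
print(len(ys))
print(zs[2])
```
[5, 3, 148]
3
[1, 7, 9]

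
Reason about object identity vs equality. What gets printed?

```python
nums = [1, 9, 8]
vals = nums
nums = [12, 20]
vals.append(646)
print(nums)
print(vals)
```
[12, 20]
[1, 9, 8, 646]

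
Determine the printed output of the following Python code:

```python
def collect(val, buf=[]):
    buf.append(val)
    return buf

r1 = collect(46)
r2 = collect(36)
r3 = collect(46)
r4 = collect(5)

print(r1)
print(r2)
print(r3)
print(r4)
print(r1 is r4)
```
[46, 36, 46, 5]
[46, 36, 46, 5]
[46, 36, 46, 5]
[46, 36, 46, 5]
True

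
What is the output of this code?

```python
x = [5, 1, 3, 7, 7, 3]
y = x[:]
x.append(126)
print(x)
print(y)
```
[5, 1, 3, 7, 7, 3, 126]
[5, 1, 3, 7, 7, 3]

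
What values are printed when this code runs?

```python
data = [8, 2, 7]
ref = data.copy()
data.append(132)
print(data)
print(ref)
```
[8, 2, 7, 132]
[8, 2, 7]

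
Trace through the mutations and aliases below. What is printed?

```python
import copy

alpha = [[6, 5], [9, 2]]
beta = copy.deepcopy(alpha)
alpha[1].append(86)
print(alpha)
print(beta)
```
[[6, 5], [9, 2, 86]]
[[6, 5], [9, 2]]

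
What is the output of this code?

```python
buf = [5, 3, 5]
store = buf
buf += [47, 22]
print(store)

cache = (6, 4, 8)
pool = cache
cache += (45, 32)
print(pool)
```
[5, 3, 5, 47, 22]
(6, 4, 8)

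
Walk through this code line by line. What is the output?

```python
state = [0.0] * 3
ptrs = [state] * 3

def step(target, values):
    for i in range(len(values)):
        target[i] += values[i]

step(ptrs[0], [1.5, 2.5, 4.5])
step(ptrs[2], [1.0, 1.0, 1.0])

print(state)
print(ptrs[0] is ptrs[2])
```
[2.5, 3.5, 5.5]
True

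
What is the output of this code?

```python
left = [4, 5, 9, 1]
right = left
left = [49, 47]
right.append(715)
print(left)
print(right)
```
[49, 47]
[4, 5, 9, 1, 715]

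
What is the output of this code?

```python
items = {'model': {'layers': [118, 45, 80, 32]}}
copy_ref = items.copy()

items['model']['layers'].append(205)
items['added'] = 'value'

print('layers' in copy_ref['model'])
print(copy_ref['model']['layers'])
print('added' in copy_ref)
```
True
[118, 45, 80, 32, 205]
False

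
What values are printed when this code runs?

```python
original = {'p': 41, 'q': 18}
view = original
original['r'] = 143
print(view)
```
{'p': 41, 'q': 18, 'r': 143}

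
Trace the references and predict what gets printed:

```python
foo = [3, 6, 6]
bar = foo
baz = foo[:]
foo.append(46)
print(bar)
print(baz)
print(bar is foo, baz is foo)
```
[3, 6, 6, 46]
[3, 6, 6]
True False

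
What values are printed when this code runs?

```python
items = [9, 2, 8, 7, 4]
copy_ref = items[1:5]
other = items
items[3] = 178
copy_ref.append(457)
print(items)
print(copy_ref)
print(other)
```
[9, 2, 8, 178, 4]
[2, 8, 7, 4, 457]
[9, 2, 8, 178, 4]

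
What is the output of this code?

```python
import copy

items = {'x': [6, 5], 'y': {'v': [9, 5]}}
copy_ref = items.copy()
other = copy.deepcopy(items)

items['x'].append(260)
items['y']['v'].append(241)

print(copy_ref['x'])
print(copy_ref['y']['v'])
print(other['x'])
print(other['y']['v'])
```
[6, 5, 260]
[9, 5, 241]
[6, 5]
[9, 5]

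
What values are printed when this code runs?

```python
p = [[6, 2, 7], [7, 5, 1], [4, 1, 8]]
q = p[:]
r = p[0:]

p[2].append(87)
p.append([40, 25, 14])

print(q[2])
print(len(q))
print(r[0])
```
[4, 1, 8, 87]
3
[6, 2, 7]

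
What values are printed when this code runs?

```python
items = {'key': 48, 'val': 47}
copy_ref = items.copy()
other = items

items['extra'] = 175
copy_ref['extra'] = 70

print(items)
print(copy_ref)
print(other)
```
{'key': 48, 'val': 47, 'extra': 175}
{'key': 48, 'val': 47, 'extra': 70}
{'key': 48, 'val': 47, 'extra': 175}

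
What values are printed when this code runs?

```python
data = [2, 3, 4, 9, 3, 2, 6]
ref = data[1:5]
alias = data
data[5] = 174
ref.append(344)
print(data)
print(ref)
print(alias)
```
[2, 3, 4, 9, 3, 174, 6]
[3, 4, 9, 3, 344]
[2, 3, 4, 9, 3, 174, 6]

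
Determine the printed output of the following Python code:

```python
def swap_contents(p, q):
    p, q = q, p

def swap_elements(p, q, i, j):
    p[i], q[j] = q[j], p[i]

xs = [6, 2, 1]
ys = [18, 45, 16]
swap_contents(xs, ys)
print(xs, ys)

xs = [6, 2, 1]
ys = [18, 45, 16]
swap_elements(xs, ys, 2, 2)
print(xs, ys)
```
[6, 2, 1] [18, 45, 16]
[6, 2, 16] [18, 45, 1]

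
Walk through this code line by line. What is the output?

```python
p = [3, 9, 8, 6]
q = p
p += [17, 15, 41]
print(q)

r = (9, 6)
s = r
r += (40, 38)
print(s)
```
[3, 9, 8, 6, 17, 15, 41]
(9, 6)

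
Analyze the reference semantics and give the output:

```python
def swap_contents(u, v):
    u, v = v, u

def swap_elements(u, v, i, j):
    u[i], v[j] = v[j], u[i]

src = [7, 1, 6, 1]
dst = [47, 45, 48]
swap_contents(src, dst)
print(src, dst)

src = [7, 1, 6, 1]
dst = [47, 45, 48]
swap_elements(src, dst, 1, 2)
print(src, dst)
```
[7, 1, 6, 1] [47, 45, 48]
[7, 48, 6, 1] [47, 45, 1]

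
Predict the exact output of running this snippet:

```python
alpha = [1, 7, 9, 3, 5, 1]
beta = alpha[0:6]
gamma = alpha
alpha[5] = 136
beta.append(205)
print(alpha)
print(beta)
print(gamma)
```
[1, 7, 9, 3, 5, 136]
[1, 7, 9, 3, 5, 1, 205]
[1, 7, 9, 3, 5, 136]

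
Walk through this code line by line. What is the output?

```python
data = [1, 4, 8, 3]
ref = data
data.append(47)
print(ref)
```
[1, 4, 8, 3, 47]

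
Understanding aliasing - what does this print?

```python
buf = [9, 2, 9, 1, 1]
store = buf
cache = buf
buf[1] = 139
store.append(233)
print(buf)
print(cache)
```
[9, 139, 9, 1, 1, 233]
[9, 139, 9, 1, 1, 233]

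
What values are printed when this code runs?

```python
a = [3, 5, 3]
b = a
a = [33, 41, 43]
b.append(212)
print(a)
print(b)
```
[33, 41, 43]
[3, 5, 3, 212]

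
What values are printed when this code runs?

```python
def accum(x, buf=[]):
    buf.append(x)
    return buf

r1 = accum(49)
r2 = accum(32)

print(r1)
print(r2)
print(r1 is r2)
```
[49, 32]
[49, 32]
True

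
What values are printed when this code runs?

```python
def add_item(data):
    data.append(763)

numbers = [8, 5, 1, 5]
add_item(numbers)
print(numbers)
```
[8, 5, 1, 5, 763]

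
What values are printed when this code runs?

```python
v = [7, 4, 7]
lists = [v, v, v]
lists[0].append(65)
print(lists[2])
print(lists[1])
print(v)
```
[7, 4, 7, 65]
[7, 4, 7, 65]
[7, 4, 7, 65]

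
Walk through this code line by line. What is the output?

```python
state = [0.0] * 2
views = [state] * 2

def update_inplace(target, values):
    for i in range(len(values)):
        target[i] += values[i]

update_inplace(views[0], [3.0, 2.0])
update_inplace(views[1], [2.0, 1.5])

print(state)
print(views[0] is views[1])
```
[5.0, 3.5]
True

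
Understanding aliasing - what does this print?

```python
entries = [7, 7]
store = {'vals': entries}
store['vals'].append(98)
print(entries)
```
[7, 7, 98]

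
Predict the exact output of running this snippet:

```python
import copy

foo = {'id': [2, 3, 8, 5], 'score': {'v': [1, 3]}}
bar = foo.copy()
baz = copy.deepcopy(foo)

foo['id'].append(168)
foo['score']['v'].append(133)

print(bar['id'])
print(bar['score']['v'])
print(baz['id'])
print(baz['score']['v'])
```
[2, 3, 8, 5, 168]
[1, 3, 133]
[2, 3, 8, 5]
[1, 3]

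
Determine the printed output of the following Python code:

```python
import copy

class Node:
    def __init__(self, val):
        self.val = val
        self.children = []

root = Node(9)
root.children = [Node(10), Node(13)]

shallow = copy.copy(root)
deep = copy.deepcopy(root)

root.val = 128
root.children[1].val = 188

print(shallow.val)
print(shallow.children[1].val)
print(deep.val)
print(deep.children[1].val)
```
9
188
9
13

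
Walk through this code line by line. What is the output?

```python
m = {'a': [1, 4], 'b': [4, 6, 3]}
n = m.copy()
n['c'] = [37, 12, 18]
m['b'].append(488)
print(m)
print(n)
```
{'a': [1, 4], 'b': [4, 6, 3, 488]}
{'a': [1, 4], 'b': [4, 6, 3, 488], 'c': [37, 12, 18]}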